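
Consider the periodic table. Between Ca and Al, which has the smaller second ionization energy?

The second ionization energy removes an electron from the +1 ion. For each element: Ca⁺ still has 1 valence electron; Al⁺ still has 2 valence electrons.
All are still removing valence electrons, so compare the +1 ions as you would atoms: IE_2 generally rises across a period (higher Z_eff) and falls down a group (larger shell), subject to the usual subshell exceptions.
Valence configurations: Ca⁺ [Ar]4s¹, Al⁺ [Ne]3s².
The numbers (kJ/mol): Ca 1145, Al 1817.
Hence IE_2: Ca < Al.

Ca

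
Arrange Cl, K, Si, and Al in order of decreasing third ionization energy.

K, Cl, Si, Al

After 2 electrons have been removed, what remains? Cl²⁺ still has 5 valence electrons; K²⁺ is already 1 electron into the core; Si²⁺ still has 2 valence electrons; Al²⁺ still has 1 valence electron.
Breaking into a closed-shell core is much more expensive than removing a leftover valence electron — K has the largest IE_3 here.
Valence configurations: Cl²⁺ [Ne]3s²3p³, Si²⁺ [Ne]3s², Al²⁺ [Ne]3s¹.
The numbers (kJ/mol): Cl 3822, K 4420, Si 3232, Al 2745.
Overall IE_3 order: Al < Si < Cl < K.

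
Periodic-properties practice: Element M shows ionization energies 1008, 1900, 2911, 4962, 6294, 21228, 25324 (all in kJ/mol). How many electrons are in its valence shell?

5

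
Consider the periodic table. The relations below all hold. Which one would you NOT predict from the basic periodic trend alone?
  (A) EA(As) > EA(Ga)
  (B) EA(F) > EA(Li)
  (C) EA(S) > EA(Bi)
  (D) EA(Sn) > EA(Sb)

The general trend: electron affinity increases across a period and decreases down a group.
(A) As (period 4, group 15) vs Ga (period 4, group 13): the stated order agrees with the simple trend.
(B) F (period 2, group 17) vs Li (period 2, group 1): the stated order agrees with the simple trend.
(C) S (period 3, group 16) vs Bi (period 6, group 15): the stated order agrees with the simple trend.
(D) Sn (period 5, group 14) vs Sb (period 5, group 15): the stated order contradicts the simple trend.
The exception is (D): adding an electron to Sb's half-filled 5p³ is unfavourable, so Sn has the more exothermic EA.

(D)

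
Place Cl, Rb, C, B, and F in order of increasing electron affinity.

Electron affinity generally becomes more exothermic across a period toward the halogens and less exothermic down a group.
Here both period and group differ, so the two effects have to be weighed against each other.
Rb > B: this pair runs against the simple trend — see the exception note.
C > Rb: relative to Rb, both the across-period and down-group shifts push C's electron affinity up.
F > C: both are in period 2; the period trend gives F the larger value.
Cl > F: this pair runs against the simple trend — see the exception note.
Note the exception: Rb has a higher electron affinity than B, contrary to the simple trend — B's ns²np¹ configuration gives only a small electron affinity — the sparsely filled np subshell binds an added electron weakly.
Note the exception: Cl has a higher electron affinity than F, contrary to the simple trend — F's small 2p subshell makes the incoming electron feel strong e⁻–e⁻ repulsion, so Cl actually releases more energy on gaining an electron.
Approximate values (kJ/mol): B 27, C 122, F 328, Cl 349, Rb 47.
So from lowest to highest: B < Rb < C < F < Cl.

B < Rb < C < F < Cl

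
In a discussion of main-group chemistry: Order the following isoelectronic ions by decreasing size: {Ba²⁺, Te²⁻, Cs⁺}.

Te²⁻ > Cs⁺ > Ba²⁺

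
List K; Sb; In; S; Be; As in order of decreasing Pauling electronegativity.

S > As > Sb > In > Be > K

Be is in period 2, group 2; S is in period 3, group 16; K is in period 4, group 1; As is in period 4, group 15; In is in period 5, group 13; Sb is in period 5, group 15.
Atoms toward the upper right of the periodic table pull bonding electrons most strongly.
Here both period and group differ, so the two effects have to be weighed against each other.
Be > K: relative to K, both the across-period and down-group shifts push Be's electronegativity up.
In > Be: period and group pull opposite ways; the across-period shift dominates (1.78 vs 1.57).
Sb > In: both are in period 5; the period trend gives Sb the larger value.
As > Sb: As sits above Sb in group 15, so the down-group effect alone puts As higher.
S > As: relative to As, both the across-period and down-group shifts push S's electronegativity up.
For reference (Pauling): Be 1.57, S 2.58, K 0.82, As 2.18, In 1.78, Sb 2.05.
So from highest to lowest: S > As > Sb > In > Be > K.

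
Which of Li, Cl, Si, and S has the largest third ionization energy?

Li

After 2 electrons have been removed, what remains? Li²⁺ is already 1 electron into the core; Cl²⁺ still has 5 valence electrons; Si²⁺ still has 2 valence electrons; S²⁺ still has 4 valence electrons.
Breaking into a closed-shell core is much more expensive than removing a leftover valence electron — Li has the largest IE_3 here.
Valence configurations: Cl²⁺ [Ne]3s²3p³, Si²⁺ [Ne]3s², S²⁺ [Ne]3s²3p².
Tabulated IE_3 (kJ/mol): Li 11815, Cl 3822, Si 3232, S 3357.
Hence IE_3: Si < S < Cl < Li.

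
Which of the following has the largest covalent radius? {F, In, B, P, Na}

Na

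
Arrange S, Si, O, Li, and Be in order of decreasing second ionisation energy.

Li, O, S, Be, Si

The second ionization energy removes an electron from the +1 ion. For each element: S⁺ still has 5 valence electrons; Si⁺ still has 3 valence electrons; O⁺ still has 5 valence electrons; Li⁺ is the bare [He] core; Be⁺ still has 1 valence electron.
Pulling an electron out of a noble-gas core costs far more than removing a remaining valence electron, so Li sits at the high end of IE_2.
Valence configurations: S⁺ [Ne]3s²3p³, Si⁺ [Ne]3s²3p¹, O⁺ [He]2s²2p³, Be⁺ [He]2s¹.
The numbers (kJ/mol): S 2252, Si 1577, O 3388, Li 7298, Be 1757.
Hence IE_2: Si < Be < S < O < Li.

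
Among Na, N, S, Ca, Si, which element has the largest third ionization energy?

IE_3 is the cost of taking one more electron from the +2 cation: Na²⁺ is already 1 electron into the core; N²⁺ still has 3 valence electrons; S²⁺ still has 4 valence electrons; Ca²⁺ is the bare [Ar] core; Si²⁺ still has 2 valence electrons.
Breaking into a closed-shell core is much more expensive than removing a leftover valence electron — Ca and Na have the largest IE_3 here.
Valence configurations: N²⁺ [He]2s²2p¹, S²⁺ [Ne]3s²3p², Si²⁺ [Ne]3s².
The numbers (kJ/mol): Na 6910, N 4578, S 3357, Ca 4912, Si 3232.
So the third ionization energies run Si < S < N < Ca < Na.

Na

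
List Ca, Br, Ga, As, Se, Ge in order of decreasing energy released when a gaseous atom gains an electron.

Br > Se > Ge > As > Ga > Ca

Atoms with high Z_eff and room in the valence shell (especially the halogens) have the most exothermic electron affinities.
All lie in period 4; the across-period trend (electron affinity increases left to right) applies, with the exception below.
Note the exception: Ge has a higher electron affinity than As, contrary to the simple trend — adding an electron to As's half-filled 4p³ is unfavourable, so Ge (4p²) has the more exothermic EA.
Approximate values (kJ/mol): Ca 2, Ga 29, Ge 119, As 78, Se 195, Br 325.
So from highest to lowest: Br > Se > Ge > As > Ga > Ca.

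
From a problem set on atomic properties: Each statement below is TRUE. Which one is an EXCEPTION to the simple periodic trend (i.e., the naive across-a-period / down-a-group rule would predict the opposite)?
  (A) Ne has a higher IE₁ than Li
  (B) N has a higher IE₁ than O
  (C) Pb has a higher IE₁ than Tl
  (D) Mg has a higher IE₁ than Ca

The general trend: IE₁ increases across a period and decreases down a group.
(A) Ne (period 2, group 18) vs Li (period 2, group 1): the stated order agrees with the simple trend.
(B) N (period 2, group 15) vs O (period 2, group 16): the stated order contradicts the simple trend.
(C) Pb (period 6, group 14) vs Tl (period 6, group 13): the stated order agrees with the simple trend.
(D) Mg (period 3, group 2) vs Ca (period 4, group 2): the stated order agrees with the simple trend.
The exception is (B): pairing an electron in O's 2p⁴ costs repulsion energy, so O ionizes more easily than half-filled N (2p³).

(B)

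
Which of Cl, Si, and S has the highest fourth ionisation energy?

Cl

Consider each +3 ion: Cl³⁺ still has 4 valence electrons; Si³⁺ still has 1 valence electron; S³⁺ still has 3 valence electrons.
All are still removing valence electrons, so compare the +3 ions as you would atoms: IE_4 generally rises across a period (higher Z_eff) and falls down a group (larger shell), subject to the usual subshell exceptions.
Valence configurations: Cl³⁺ [Ne]3s²3p², Si³⁺ [Ne]3s¹, S³⁺ [Ne]3s²3p¹.
Approximate IE_4 values (kJ/mol): Cl 5159, Si 4356, S 4556.
So the fourth ionization energies run Si < S < Cl.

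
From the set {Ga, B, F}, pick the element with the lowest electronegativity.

Ga

EN rises left→right (higher Z_eff, smaller atoms) and falls top→bottom (larger, more shielded atoms).
Neither a single period nor a single group — weigh both effects.
B > Ga: B sits above Ga in group 13, so the down-group effect alone puts B higher.
F > B: F lies to the right of B in period 2, so the across-period effect alone puts F higher.
Approximate values (Pauling): B 2.04, F 3.98, Ga 1.81.
The lowest electronegativity among these belongs to Ga.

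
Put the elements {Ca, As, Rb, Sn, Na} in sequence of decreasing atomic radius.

Na is in period 3, group 1; Ca is in period 4, group 2; As is in period 4, group 15; Rb is in period 5, group 1; Sn is in period 5, group 14.
Atomic radius shrinks across a period as nuclear charge pulls the same shell inward, and grows down a group as new shells are added.
Here both period and group differ, so the two effects have to be weighed against each other.
Sn > As: both effects reinforce here, so Sn is clearly the larger of the two.
Na > Sn: period and group pull opposite ways; the across-period shift dominates (155 vs 140 pm).
Ca > Na: period and group pull opposite ways; the down-group shift dominates (171 vs 155 pm).
Rb > Ca: relative to Ca, both the across-period and down-group shifts push Rb's atomic radius up.
For reference (pm): Na 155, Ca 171, As 121, Rb 210, Sn 140.
So from largest to smallest: Rb > Ca > Na > Sn > As.

Rb > Ca > Na > Sn > As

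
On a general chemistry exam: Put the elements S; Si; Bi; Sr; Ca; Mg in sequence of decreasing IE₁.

S > Si > Mg > Bi > Ca > Sr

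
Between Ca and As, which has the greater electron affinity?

Ca is in period 4, group 2; As is in period 4, group 15.
Electron affinity generally becomes more exothermic across a period toward the halogens and less exothermic down a group.
All lie in period 4, so electron affinity increases left to right.
So As has the greater electron affinity (As > Ca).

As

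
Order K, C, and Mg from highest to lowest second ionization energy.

K > C > Mg

The second ionization energy removes an electron from the +1 ion. For each element: K⁺ is the bare [Ar] core; C⁺ still has 3 valence electrons; Mg⁺ still has 1 valence electron.
Pulling an electron out of a noble-gas core costs far more than removing a remaining valence electron, so K sits at the high end of IE_2.
Valence configurations: C⁺ [He]2s²2p¹, Mg⁺ [Ne]3s¹.
Approximate IE_2 values (kJ/mol): K 3052, C 2353, Mg 1451.
So the second ionization energies run Mg < C < K.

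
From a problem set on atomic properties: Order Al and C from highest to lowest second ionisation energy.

C > Al

IE_2 is the cost of taking one more electron from the +1 cation: Al⁺ still has 2 valence electrons; C⁺ still has 3 valence electrons.
All are still removing valence electrons, so compare the +1 ions as you would atoms: IE_2 generally rises across a period (higher Z_eff) and falls down a group (larger shell), subject to the usual subshell exceptions.
Valence configurations: Al⁺ [Ne]3s², C⁺ [He]2s²2p¹.
The numbers (kJ/mol): Al 1817, C 2353.
Putting it together, IE_2: Al < C.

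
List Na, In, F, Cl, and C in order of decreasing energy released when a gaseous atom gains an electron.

Cl > F > C > Na > In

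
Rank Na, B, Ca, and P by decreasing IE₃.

The third ionization energy removes an electron from the +2 ion. For each element: Na²⁺ is already 1 electron into the core; B²⁺ still has 1 valence electron; Ca²⁺ is the bare [Ar] core; P²⁺ still has 3 valence electrons.
Core electrons are held far more tightly than valence electrons, so Ca and Na top the IE_3 order.
Valence configurations: B²⁺ [He]2s¹, P²⁺ [Ne]3s²3p¹.
Approximate IE_3 values (kJ/mol): Na 6910, B 3660, Ca 4912, P 2914.
So the third ionization energies run P < B < Ca < Na.

Na > Ca > B > P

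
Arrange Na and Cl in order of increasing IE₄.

Cl < Na

IE_4 is the cost of taking one more electron from the +3 cation: Na³⁺ is already 2 electrons into the core; Cl³⁺ still has 4 valence electrons.
Pulling an electron out of a noble-gas core costs far more than removing a remaining valence electron, so Na sits at the high end of IE_4.
The numbers (kJ/mol): Na 9543, Cl 5159.
So the fourth ionization energies run Cl < Na.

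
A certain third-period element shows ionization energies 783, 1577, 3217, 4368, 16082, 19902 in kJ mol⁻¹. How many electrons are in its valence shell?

4

Look for the largest jump between consecutive ionization energies: IE5/IE4 ≈ 3.7, far larger than any earlier ratio.
That jump marks the point where a core electron is being removed. So the atom has 4 valence electrons.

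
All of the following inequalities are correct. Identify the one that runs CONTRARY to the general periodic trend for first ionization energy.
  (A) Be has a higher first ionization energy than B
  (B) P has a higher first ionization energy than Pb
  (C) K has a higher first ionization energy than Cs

The general trend: first ionization energy increases across a period and decreases down a group.
(A) Be (period 2, group 2) vs B (period 2, group 13): the stated order contradicts the simple trend.
(B) P (period 3, group 15) vs Pb (period 6, group 14): the stated order agrees with the simple trend.
(C) K (period 4, group 1) vs Cs (period 6, group 1): the stated order agrees with the simple trend.
The exception is (A): removing B's lone 2p electron is easier than breaking Be's filled 2s².

(A)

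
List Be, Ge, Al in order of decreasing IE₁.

Be is in period 2, group 2; Al is in period 3, group 13; Ge is in period 4, group 14.
Removing the outermost electron gets harder across a period and easier down a group.
These sit on a diagonal, where the across-period and down-group effects partly cancel.
Ge > Al: the two effects oppose for this pair; the across-period effect wins (762 vs 578 kJ/mol).
Be > Ge: the two effects oppose for this pair; the down-group effect wins (900 vs 762 kJ/mol).
Tabulated first ionization energy (kJ/mol): Be 900, Al 578, Ge 762.
So from highest to lowest: Be > Ge > Al.

Be > Ge > Al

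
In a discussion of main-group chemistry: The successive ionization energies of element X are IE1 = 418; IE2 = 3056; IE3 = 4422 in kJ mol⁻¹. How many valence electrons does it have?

1

Look for the largest jump between consecutive ionization energies: IE2/IE1 ≈ 7.3, far larger than any earlier ratio.
That jump marks the point where a core electron is being removed. So the atom has 1 valence electron.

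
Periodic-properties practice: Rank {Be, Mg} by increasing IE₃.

Mg < Be

Consider each +2 ion: Be²⁺ is the bare [He] core; Mg²⁺ is the bare [Ne] core.
All of these are removing an electron from a noble-gas core or deeper; the smaller core (lower principal quantum number) is held far more tightly, and within a period the higher nuclear charge binds the same core more tightly.
Tabulated IE_3 (kJ/mol): Be 14849, Mg 7733.
Overall IE_3 order: Mg < Be.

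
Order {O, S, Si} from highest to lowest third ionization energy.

O > S > Si

After 2 electrons have been removed, what remains? O²⁺ still has 4 valence electrons; S²⁺ still has 4 valence electrons; Si²⁺ still has 2 valence electrons.
All are still removing valence electrons, so compare the +2 ions as you would atoms: IE_3 generally rises across a period (higher Z_eff) and falls down a group (larger shell), subject to the usual subshell exceptions.
Valence configurations: O²⁺ [He]2s²2p², S²⁺ [Ne]3s²3p², Si²⁺ [Ne]3s².
Tabulated IE_3 (kJ/mol): O 5300, S 3357, Si 3232.
So the third ionization energies run Si < S < O.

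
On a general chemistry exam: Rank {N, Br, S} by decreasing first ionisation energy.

N is in period 2, group 15; S is in period 3, group 16; Br is in period 4, group 17.
Removing the outermost electron gets harder across a period and easier down a group.
These sit on a diagonal, where the across-period and down-group effects partly cancel.
Br > S: period and group pull opposite ways; the across-period shift dominates (1140 vs 1000 kJ/mol).
N > Br: the two effects oppose for this pair; the down-group effect wins (1402 vs 1140 kJ/mol).
Approximate values (kJ/mol): N 1402, S 1000, Br 1140.
So from highest to lowest: N > Br > S.

N > Br > S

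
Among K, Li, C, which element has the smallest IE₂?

IE_2 is the cost of taking one more electron from the +1 cation: K⁺ is the bare [Ar] core; Li⁺ is the bare [He] core; C⁺ still has 3 valence electrons.
Pulling an electron out of a noble-gas core costs far more than removing a remaining valence electron, so K and Li sit at the high end of IE_2.
The numbers (kJ/mol): K 3052, Li 7298, C 2353.
Putting it together, IE_2: C < K < Li.

C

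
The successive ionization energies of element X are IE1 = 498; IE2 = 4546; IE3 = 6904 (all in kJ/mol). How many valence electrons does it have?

1

Look for the largest jump between consecutive ionization energies: IE2/IE1 ≈ 9.1, far larger than any earlier ratio.
That jump marks the point where a core electron is being removed. So the atom has 1 valence electron.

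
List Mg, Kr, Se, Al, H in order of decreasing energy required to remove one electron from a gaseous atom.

Kr, H, Se, Mg, Al

H is in period 1, group 1; Mg is in period 3, group 2; Al is in period 3, group 13; Se is in period 4, group 16; Kr is in period 4, group 18.
Removing the outermost electron gets harder across a period and easier down a group.
Here both period and group differ, so the two effects have to be weighed against each other.
Mg > Al: this pair runs against the simple trend — see the exception note.
Se > Mg: period and group pull opposite ways; the across-period shift dominates (941 vs 738 kJ/mol).
H > Se: the two effects oppose for this pair; the down-group effect wins (1312 vs 941 kJ/mol).
Kr > H: the two effects oppose for this pair; the across-period effect wins (1351 vs 1312 kJ/mol).
Note the exception: Mg has a higher first ionization energy than Al, contrary to the simple trend — Al's single 3p electron is easier to remove than one from Mg's filled 3s².
Tabulated first ionization energy (kJ/mol): H 1312, Mg 738, Al 578, Se 941, Kr 1351.
So from highest to lowest: Kr > H > Se > Mg > Al.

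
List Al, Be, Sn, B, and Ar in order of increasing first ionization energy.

Across a period the outer electron is held more tightly (higher IE₁); down a group it sits in a higher shell, more shielded, and comes off more easily.
Neither a single period nor a single group — weigh both effects.
Sn > Al: the two effects oppose for this pair; the across-period effect wins (709 vs 578 kJ/mol).
B > Sn: the two effects oppose for this pair; the down-group effect wins (801 vs 709 kJ/mol).
Be > B: this pair runs against the simple trend — see the exception note.
Ar > Be: the two effects oppose for this pair; the across-period effect wins (1521 vs 900 kJ/mol).
Note the exception: Be has a higher first ionization energy than B, contrary to the simple trend — removing B's lone 2p electron is easier than breaking Be's filled 2s².
Approximate values (kJ/mol): Be 900, B 801, Al 578, Ar 1521, Sn 709.
So from lowest to highest: Al < Sn < B < Be < Ar.

Al < Sn < B < Be < Ar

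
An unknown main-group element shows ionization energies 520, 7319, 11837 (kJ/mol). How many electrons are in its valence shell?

1

Look for the largest jump between consecutive ionization energies: IE2/IE1 ≈ 14.1, far larger than any earlier ratio.
That jump marks the point where a core electron is being removed. So the atom has 1 valence electron.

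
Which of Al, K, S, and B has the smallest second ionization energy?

Consider each +1 ion: Al⁺ still has 2 valence electrons; K⁺ is the bare [Ar] core; S⁺ still has 5 valence electrons; B⁺ still has 2 valence electrons.
Pulling an electron out of a noble-gas core costs far more than removing a remaining valence electron, so K sits at the high end of IE_2.
Valence configurations: Al⁺ [Ne]3s², S⁺ [Ne]3s²3p³, B⁺ [He]2s².
The numbers (kJ/mol): Al 1817, K 3052, S 2252, B 2427.
Hence IE_2: Al < S < B < K.

Al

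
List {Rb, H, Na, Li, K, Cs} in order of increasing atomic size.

H < Li < Na < K < Rb < Cs

H is in period 1, group 1; Li is in period 2, group 1; Na is in period 3, group 1; K is in period 4, group 1; Rb is in period 5, group 1; Cs is in period 6, group 1.
Radius decreases left→right (rising Z_eff, same n) and increases top→bottom (higher n).
All are in group 1, so atomic radius increases down the group.
So from smallest to largest: H < Li < Na < K < Rb < Cs.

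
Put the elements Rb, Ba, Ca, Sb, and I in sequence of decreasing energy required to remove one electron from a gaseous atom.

I, Sb, Ca, Ba, Rb

Ca is in period 4, group 2; Rb is in period 5, group 1; Sb is in period 5, group 15; I is in period 5, group 17; Ba is in period 6, group 2.
Removing the outermost electron gets harder across a period and easier down a group.
Here both period and group differ, so the two effects have to be weighed against each other.
Ba > Rb: the two effects oppose for this pair; the across-period effect wins (503 vs 403 kJ/mol).
Ca > Ba: Ca sits above Ba in group 2, so the down-group effect alone puts Ca higher.
Sb > Ca: period and group pull opposite ways; the across-period shift dominates (831 vs 590 kJ/mol).
I > Sb: I lies to the right of Sb in period 5, so the across-period effect alone puts I higher.
For reference (kJ/mol): Ca 590, Rb 403, Sb 831, I 1008, Ba 503.
So from highest to lowest: I > Sb > Ca > Ba > Rb.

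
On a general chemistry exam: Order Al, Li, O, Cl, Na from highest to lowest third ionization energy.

The third ionization energy removes an electron from the +2 ion. For each element: Al²⁺ still has 1 valence electron; Li²⁺ is already 1 electron into the core; O²⁺ still has 4 valence electrons; Cl²⁺ still has 5 valence electrons; Na²⁺ is already 1 electron into the core.
Core electrons are held far more tightly than valence electrons, so Na and Li top the IE_3 order.
Valence configurations: Al²⁺ [Ne]3s¹, O²⁺ [He]2s²2p², Cl²⁺ [Ne]3s²3p³.
The numbers (kJ/mol): Al 2745, Li 11815, O 5300, Cl 3822, Na 6910.
Hence IE_3: Al < Cl < O < Na < Li.

Li > Na > O > Cl > Al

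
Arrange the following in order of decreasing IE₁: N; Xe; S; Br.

N > Xe > Br > S

N is in period 2, group 15; S is in period 3, group 16; Br is in period 4, group 17; Xe is in period 5, group 18.
Removing the outermost electron gets harder across a period and easier down a group.
These sit on a diagonal, where the across-period and down-group effects partly cancel.
Br > S: the two effects oppose for this pair; the across-period effect wins (1140 vs 1000 kJ/mol).
Xe > Br: the two effects oppose for this pair; the across-period effect wins (1170 vs 1140 kJ/mol).
N > Xe: the two effects oppose for this pair; the down-group effect wins (1402 vs 1170 kJ/mol).
Approximate values (kJ/mol): N 1402, S 1000, Br 1140, Xe 1170.
So from highest to lowest: N > Xe > Br > S.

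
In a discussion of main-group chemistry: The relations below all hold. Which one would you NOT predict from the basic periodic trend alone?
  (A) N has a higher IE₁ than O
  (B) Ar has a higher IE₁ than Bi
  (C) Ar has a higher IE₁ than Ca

The general trend: IE₁ increases across a period and decreases down a group.
(A) N (period 2, group 15) vs O (period 2, group 16): the stated order contradicts the simple trend.
(B) Ar (period 3, group 18) vs Bi (period 6, group 15): the stated order agrees with the simple trend.
(C) Ar (period 3, group 18) vs Ca (period 4, group 2): the stated order agrees with the simple trend.
The exception is (A): pairing an electron in O's 2p⁴ costs repulsion energy, so O ionizes more easily than half-filled N (2p³).

(A)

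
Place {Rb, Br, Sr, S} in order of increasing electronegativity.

Rb < Sr < S < Br

EN rises left→right (higher Z_eff, smaller atoms) and falls top→bottom (larger, more shielded atoms).
Here both period and group differ, so the two effects have to be weighed against each other.
Sr > Rb: Sr lies to the right of Rb in period 5, so the across-period effect alone puts Sr higher.
S > Sr: both effects reinforce here, so S is clearly the higher of the two.
Br > S: the two effects oppose for this pair; the across-period effect wins (2.96 vs 2.58).
Approximate values (Pauling): S 2.58, Br 2.96, Rb 0.82, Sr 0.95.
So from lowest to highest: Rb < Sr < S < Br.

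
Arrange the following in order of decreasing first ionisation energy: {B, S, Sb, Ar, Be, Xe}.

Ar > Xe > S > Be > Sb > B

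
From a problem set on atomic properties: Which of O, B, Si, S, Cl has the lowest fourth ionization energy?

Si

Consider each +3 ion: O³⁺ still has 3 valence electrons; B³⁺ is the bare [He] core; Si³⁺ still has 1 valence electron; S³⁺ still has 3 valence electrons; Cl³⁺ still has 4 valence electrons.
Core electrons are held far more tightly than valence electrons, so B tops the IE_4 order.
Valence configurations: O³⁺ [He]2s²2p¹, Si³⁺ [Ne]3s¹, S³⁺ [Ne]3s²3p¹, Cl³⁺ [Ne]3s²3p².
Approximate IE_4 values (kJ/mol): O 7469, B 25026, Si 4356, S 4556, Cl 5159.
Overall IE_4 order: Si < S < Cl < O < B.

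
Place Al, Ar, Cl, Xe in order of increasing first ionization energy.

Al is in period 3, group 13; Cl is in period 3, group 17; Ar is in period 3, group 18; Xe is in period 5, group 18.
First ionization energy rises across a period (greater Z_eff holds electrons more tightly) and falls down a group (valence electrons are farther from the nucleus).
Neither a single period nor a single group — weigh both effects.
Xe > Al: period and group pull opposite ways; the across-period shift dominates (1170 vs 578 kJ/mol).
Cl > Xe: period and group pull opposite ways; the down-group shift dominates (1251 vs 1170 kJ/mol).
Ar > Cl: both are in period 3; the period trend gives Ar the larger value.
For reference (kJ/mol): Al 578, Cl 1251, Ar 1521, Xe 1170.
So from lowest to highest: Al < Xe < Cl < Ar.

Al, Xe, Cl, Ar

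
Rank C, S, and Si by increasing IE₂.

Si, S, C

The second ionization energy removes an electron from the +1 ion. For each element: C⁺ still has 3 valence electrons; S⁺ still has 5 valence electrons; Si⁺ still has 3 valence electrons.
All are still removing valence electrons, so compare the +1 ions as you would atoms: IE_2 generally rises across a period (higher Z_eff) and falls down a group (larger shell), subject to the usual subshell exceptions.
Valence configurations: C⁺ [He]2s²2p¹, S⁺ [Ne]3s²3p³, Si⁺ [Ne]3s²3p¹.
Approximate IE_2 values (kJ/mol): C 2353, S 2252, Si 1577.
Putting it together, IE_2: Si < S < C.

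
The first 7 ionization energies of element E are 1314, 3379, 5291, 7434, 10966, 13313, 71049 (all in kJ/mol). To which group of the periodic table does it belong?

Group 16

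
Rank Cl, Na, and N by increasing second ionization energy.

Consider each +1 ion: Cl⁺ still has 6 valence electrons; Na⁺ is the bare [Ne] core; N⁺ still has 4 valence electrons.
Core electrons are held far more tightly than valence electrons, so Na tops the IE_2 order.
Valence configurations: Cl⁺ [Ne]3s²3p⁴, N⁺ [He]2s²2p².
The numbers (kJ/mol): Cl 2298, Na 4562, N 2856.
So the second ionization energies run Cl < N < Na.

Cl < N < Na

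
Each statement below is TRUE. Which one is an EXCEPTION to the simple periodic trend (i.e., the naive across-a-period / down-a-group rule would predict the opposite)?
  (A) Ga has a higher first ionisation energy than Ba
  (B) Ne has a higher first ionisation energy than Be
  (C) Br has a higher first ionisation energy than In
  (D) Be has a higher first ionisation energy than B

The general trend: first ionisation energy increases across a period and decreases down a group.
(A) Ga (period 4, group 13) vs Ba (period 6, group 2): the stated order agrees with the simple trend.
(B) Ne (period 2, group 18) vs Be (period 2, group 2): the stated order agrees with the simple trend.
(C) Br (period 4, group 17) vs In (period 5, group 13): the stated order agrees with the simple trend.
(D) Be (period 2, group 2) vs B (period 2, group 13): the stated order contradicts the simple trend.
The exception is (D): removing B's lone 2p electron is easier than breaking Be's filled 2s².

(D)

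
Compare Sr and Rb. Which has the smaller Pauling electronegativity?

Rb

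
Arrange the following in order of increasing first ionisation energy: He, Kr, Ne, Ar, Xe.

Xe, Kr, Ar, Ne, He

He is in period 1, group 18; Ne is in period 2, group 18; Ar is in period 3, group 18; Kr is in period 4, group 18; Xe is in period 5, group 18.
Removing the outermost electron gets harder across a period and easier down a group.
All are in group 18, so first ionization energy increases up the group.
So from lowest to highest: Xe < Kr < Ar < Ne < He.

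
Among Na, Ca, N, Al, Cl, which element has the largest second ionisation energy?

Na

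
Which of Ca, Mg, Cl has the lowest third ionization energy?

Cl

Consider each +2 ion: Ca²⁺ is the bare [Ar] core; Mg²⁺ is the bare [Ne] core; Cl²⁺ still has 5 valence electrons.
Core electrons are held far more tightly than valence electrons, so Ca and Mg top the IE_3 order.
Approximate IE_3 values (kJ/mol): Ca 4912, Mg 7733, Cl 3822.
Overall IE_3 order: Cl < Ca < Mg.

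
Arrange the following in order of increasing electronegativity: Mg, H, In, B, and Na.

Na < Mg < In < B < H

H is in period 1, group 1; B is in period 2, group 13; Na is in period 3, group 1; Mg is in period 3, group 2; In is in period 5, group 13.
Atoms toward the upper right of the periodic table pull bonding electrons most strongly.
These span different periods and groups, so the two trends combine.
Mg > Na: Mg lies to the right of Na in period 3, so the across-period effect alone puts Mg higher.
In > Mg: period and group pull opposite ways; the across-period shift dominates (1.78 vs 1.31).
B > In: B sits above In in group 13, so the down-group effect alone puts B higher.
H > B: the two effects oppose for this pair; the down-group effect wins (2.20 vs 2.04).
Tabulated electronegativity (Pauling): H 2.20, B 2.04, Na 0.93, Mg 1.31, In 1.78.
So from lowest to highest: Na < Mg < In < B < H.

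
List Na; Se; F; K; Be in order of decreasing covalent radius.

Be is in period 2, group 2; F is in period 2, group 17; Na is in period 3, group 1; K is in period 4, group 1; Se is in period 4, group 16.
Across a period the added protons contract the valence shell; down a group each new principal shell makes the atom larger.
These span different periods and groups, so the two trends combine.
Be > F: Be lies to the left of F in period 2, so the across-period effect alone puts Be larger.
Se > Be: period and group pull opposite ways; the down-group shift dominates (116 vs 102 pm).
Na > Se: the two effects oppose for this pair; the across-period effect wins (155 vs 116 pm).
K > Na: they share group 1; the group trend gives K the larger value.
For reference (pm): Be 102, F 64, Na 155, K 196, Se 116.
So from largest to smallest: K > Na > Se > Be > F.

K > Na > Se > Be > F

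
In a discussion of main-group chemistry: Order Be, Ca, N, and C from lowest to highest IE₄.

C < Ca < N < Be

The fourth ionization energy removes an electron from the +3 ion. For each element: Be³⁺ is already 1 electron into the core; Ca³⁺ is already 1 electron into the core; N³⁺ still has 2 valence electrons; C³⁺ still has 1 valence electron.
Usually core removal costs more than valence removal, but here the competition is close: a tightly held n=2 valence electron can cost more to remove than an n=3 core electron, so the actual values have to decide it.
Valence configurations: N³⁺ [He]2s², C³⁺ [He]2s¹.
Approximate IE_4 values (kJ/mol): Be 21007, Ca 6491, N 7475, C 6223.
Hence IE_4: C < Ca < N < Be.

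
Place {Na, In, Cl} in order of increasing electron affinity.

In < Na < Cl

Atoms with high Z_eff and room in the valence shell (especially the halogens) have the most exothermic electron affinities.
Neither a single period nor a single group — weigh both effects.
Na > In: period and group pull opposite ways; the down-group shift dominates (53 vs 29 kJ/mol).
Cl > Na: Cl lies to the right of Na in period 3, so the across-period effect alone puts Cl higher.
Approximate values (kJ/mol): Na 53, Cl 349, In 29.
So from lowest to highest: In < Na < Cl.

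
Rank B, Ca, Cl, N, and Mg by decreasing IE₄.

B > Mg > N > Ca > Cl

Consider each +3 ion: B³⁺ is the bare [He] core; Ca³⁺ is already 1 electron into the core; Cl³⁺ still has 4 valence electrons; N³⁺ still has 2 valence electrons; Mg³⁺ is already 1 electron into the core.
Usually core removal costs more than valence removal, but here the competition is close: a tightly held n=2 valence electron can cost more to remove than an n=3 core electron, so the actual values have to decide it.
Valence configurations: Cl³⁺ [Ne]3s²3p², N³⁺ [He]2s².
Approximate IE_4 values (kJ/mol): B 25026, Ca 6491, Cl 5159, N 7475, Mg 10543.
Overall IE_4 order: Cl < Ca < N < Mg < B.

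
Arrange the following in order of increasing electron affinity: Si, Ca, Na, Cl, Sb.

Ca < Na < Sb < Si < Cl

Na is in period 3, group 1; Si is in period 3, group 14; Cl is in period 3, group 17; Ca is in period 4, group 2; Sb is in period 5, group 15.
Atoms with high Z_eff and room in the valence shell (especially the halogens) have the most exothermic electron affinities.
These span different periods and groups, so the two trends combine.
Na > Ca: the two effects oppose for this pair; the down-group effect wins (53 vs 2 kJ/mol).
Sb > Na: period and group pull opposite ways; the across-period shift dominates (103 vs 53 kJ/mol).
Si > Sb: period and group pull opposite ways; the down-group shift dominates (134 vs 103 kJ/mol).
Cl > Si: both are in period 3; the period trend gives Cl the larger value.
Approximate values (kJ/mol): Na 53, Si 134, Cl 349, Ca 2, Sb 103.
So from lowest to highest: Ca < Na < Sb < Si < Cl.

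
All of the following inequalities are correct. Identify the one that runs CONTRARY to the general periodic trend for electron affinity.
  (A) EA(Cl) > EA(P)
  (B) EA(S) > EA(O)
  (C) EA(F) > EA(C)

The general trend: electron affinity increases across a period and decreases down a group.
(A) Cl (period 3, group 17) vs P (period 3, group 15): the stated order agrees with the simple trend.
(B) S (period 3, group 16) vs O (period 2, group 16): the stated order contradicts the simple trend.
(C) F (period 2, group 17) vs C (period 2, group 14): the stated order agrees with the simple trend.
The exception is (B): the compact 2p subshell of O repels the added electron more than S's larger 3p does.

(B)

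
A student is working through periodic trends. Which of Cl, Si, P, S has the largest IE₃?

Cl

IE_3 is the cost of taking one more electron from the +2 cation: Cl²⁺ still has 5 valence electrons; Si²⁺ still has 2 valence electrons; P²⁺ still has 3 valence electrons; S²⁺ still has 4 valence electrons.
All are still removing valence electrons, so compare the +2 ions as you would atoms: IE_3 generally rises across a period (higher Z_eff) and falls down a group (larger shell), subject to the usual subshell exceptions.
Valence configurations: Cl²⁺ [Ne]3s²3p³, Si²⁺ [Ne]3s², P²⁺ [Ne]3s²3p¹, S²⁺ [Ne]3s²3p².
P²⁺ loses a lone 3p electron whereas Si²⁺ must break into a filled 3s² pair, so IE_3(Si) > IE_3(P) even though P has the higher nuclear charge.
Tabulated IE_3 (kJ/mol): Cl 3822, Si 3232, P 2914, S 3357.
Putting it together, IE_3: P < Si < S < Cl.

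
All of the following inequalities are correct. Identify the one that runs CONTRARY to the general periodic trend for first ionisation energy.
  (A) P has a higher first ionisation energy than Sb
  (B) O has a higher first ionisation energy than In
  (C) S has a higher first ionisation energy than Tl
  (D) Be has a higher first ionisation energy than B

(D)

The general trend: first ionisation energy increases across a period and decreases down a group.
(A) P (period 3, group 15) vs Sb (period 5, group 15): the stated order agrees with the simple trend.
(B) O (period 2, group 16) vs In (period 5, group 13): the stated order agrees with the simple trend.
(C) S (period 3, group 16) vs Tl (period 6, group 13): the stated order agrees with the simple trend.
(D) Be (period 2, group 2) vs B (period 2, group 13): the stated order contradicts the simple trend.
The exception is (D): removing B's lone 2p electron is easier than breaking Be's filled 2s².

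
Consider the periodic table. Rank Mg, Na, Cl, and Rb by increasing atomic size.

Cl < Mg < Na < Rb

Na is in period 3, group 1; Mg is in period 3, group 2; Cl is in period 3, group 17; Rb is in period 5, group 1.
Radius decreases left→right (rising Z_eff, same n) and increases top→bottom (higher n).
These span different periods and groups, so the two trends combine.
Mg > Cl: Mg lies to the left of Cl in period 3, so the across-period effect alone puts Mg larger.
Na > Mg: both are in period 3; the period trend gives Na the larger value.
Rb > Na: they share group 1; the group trend gives Rb the larger value.
For reference (pm): Na 155, Mg 139, Cl 99, Rb 210.
So from smallest to largest: Cl < Mg < Na < Rb.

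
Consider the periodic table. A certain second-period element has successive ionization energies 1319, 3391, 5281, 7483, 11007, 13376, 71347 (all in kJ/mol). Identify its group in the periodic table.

Group 16

Look for the largest jump between consecutive ionization energies: IE7/IE6 ≈ 5.3, far larger than any earlier ratio.
That jump marks the point where a core electron is being removed. So the atom has 6 valence electrons.
A main-group element with 6 valence electrons is in group 16.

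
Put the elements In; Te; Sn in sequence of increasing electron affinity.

In < Sn < Te

In is in period 5, group 13; Sn is in period 5, group 14; Te is in period 5, group 16.
EA tends to increase across a period and decrease down a group, though the pattern is less regular than for IE or radius.
All lie in period 5, so electron affinity increases left to right.
So from lowest to highest: In < Sn < Te.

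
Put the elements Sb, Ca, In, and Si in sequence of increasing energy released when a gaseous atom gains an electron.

Si is in period 3, group 14; Ca is in period 4, group 2; In is in period 5, group 13; Sb is in period 5, group 15.
Atoms with high Z_eff and room in the valence shell (especially the halogens) have the most exothermic electron affinities.
Here both period and group differ, so the two effects have to be weighed against each other.
In > Ca: the two effects oppose for this pair; the across-period effect wins (29 vs 2 kJ/mol).
Sb > In: both are in period 5; the period trend gives Sb the larger value.
Si > Sb: period and group pull opposite ways; the down-group shift dominates (134 vs 103 kJ/mol).
For reference (kJ/mol): Si 134, Ca 2, In 29, Sb 103.
So from lowest to highest: Ca < In < Sb < Si.

Ca, In, Sb, Si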